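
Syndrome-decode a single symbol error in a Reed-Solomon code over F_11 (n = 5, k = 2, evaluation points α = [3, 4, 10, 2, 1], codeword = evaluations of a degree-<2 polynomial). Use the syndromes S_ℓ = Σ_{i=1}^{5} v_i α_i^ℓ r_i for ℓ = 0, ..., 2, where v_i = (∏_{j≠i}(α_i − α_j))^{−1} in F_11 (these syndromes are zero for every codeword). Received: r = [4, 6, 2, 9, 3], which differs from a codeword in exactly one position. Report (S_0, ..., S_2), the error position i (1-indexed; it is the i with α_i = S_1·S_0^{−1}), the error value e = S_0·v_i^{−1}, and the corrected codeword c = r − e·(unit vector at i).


S = (5, 9, 3), error at position 2, error magnitude e = 7, c = [4, 10, 2, 9, 3].

Step 1: column multipliers v_i = (∏_{j≠i}(α_i − α_j))^{−1} mod 11.
  i = 1 (α = 3): (3−4)(3−10)(3−2)(3−1) = (−1)·(−7)·1·2 = 14 ≡ 3, so v_1 = 3^{−1} = 4 (mod 11).
  i = 2 (α = 4): (4−3)(4−10)(4−2)(4−1) = 1·(−6)·2·3 = −36 ≡ 8, so v_2 = 8^{−1} = 7 (mod 11).
  i = 3 (α = 10): (10−3)(10−4)(10−2)(10−1) = 7·6·8·9 = 3024 ≡ 10, so v_3 = 10^{−1} = 10 (mod 11).
  i = 4 (α = 2): (2−3)(2−4)(2−10)(2−1) = (−1)·(−2)·(−8)·1 = −16 ≡ 6, so v_4 = 6^{−1} = 2 (mod 11).
  i = 5 (α = 1): (1−3)(1−4)(1−10)(1−2) = (−2)·(−3)·(−9)·(−1) = 54 ≡ 10, so v_5 = 10^{−1} = 10 (mod 11).
  v = [4, 7, 10, 2, 10].
Step 2: syndromes of r = [4, 6, 2, 9, 3] (all sums mod 11).
  S_0 = Σ v_i r_i = 4·4 + 7·6 + 10·2 + 2·9 + 10·3 = 126 ≡ 5.
  S_1 = Σ v_i α_i r_i = 4·3·4 + 7·4·6 + 10·10·2 + 2·2·9 + 10·1·3 = 482 ≡ 9.
  α_i^2 mod 11 = [9, 5, 1, 4, 1].
  S_2 = Σ v_i α_i^2 r_i = 4·9·4 + 7·5·6 + 10·1·2 + 2·4·9 + 10·1·3 = 476 ≡ 3.
  S = (5, 9, 3) ≠ 0, so r is not a codeword (an error is present).
Step 3: locate the error. For a single error e at position i, S_ℓ = v_i·e·α_i^ℓ, so α_err = S_1/S_0.
  S_0^{−1} = 5^{−1} = 9 (mod 11), so α_err = 9·9 = 81 ≡ 4 = α_2. Error position i = 2.
  Consistency check: S_2/S_1 = 3·5 = 15 ≡ 4 = α_err ✓ (single-error assumption holds).
Step 4: error magnitude e = S_0/v_2 = S_0·∏_{j≠2}(α_2 − α_j) = 5·8 = 40 ≡ 7 (mod 11).
Step 5: correct position 2: c_2 = r_2 − e = 6 − 7 ≡ 10 (mod 11). Hence c = [4, 10, 2, 9, 3].
  Check: interpolating c through the α_i gives m(x) = 8 + 6·x (degree < 2) with m(α_i) = c_i for every i, so c is indeed a codeword.


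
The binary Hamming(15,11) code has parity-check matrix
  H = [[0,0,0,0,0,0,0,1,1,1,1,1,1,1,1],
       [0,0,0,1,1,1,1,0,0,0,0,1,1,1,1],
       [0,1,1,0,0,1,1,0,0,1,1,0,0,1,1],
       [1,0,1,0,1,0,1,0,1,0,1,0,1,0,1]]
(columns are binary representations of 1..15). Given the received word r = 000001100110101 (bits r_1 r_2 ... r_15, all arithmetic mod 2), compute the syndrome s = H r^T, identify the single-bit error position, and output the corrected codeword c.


s = (0, 0, 1, 0)^T, error position = 2, corrected codeword c = 010001100110101

Compute s = H r^T mod 2 one row at a time:
  s_1 = 0 + 0 + 1 + 1 + 0 + 1 + 0 + 1 = 4 ≡ 0 (mod 2).
  s_2 = 0 + 0 + 1 + 1 + 0 + 1 + 0 + 1 = 4 ≡ 0 (mod 2).
  s_3 = 0 + 0 + 1 + 1 + 1 + 1 + 0 + 1 = 5 ≡ 1 (mod 2).
  s_4 = 0 + 0 + 0 + 1 + 0 + 1 + 1 + 1 = 4 ≡ 0 (mod 2).
s = (0, 0, 1, 0)^T — this equals column 2 of H (binary 0010), so error is at position 2.
Correct: flip bit 2 of r = 000001100110101 to get c = 010001100110101.


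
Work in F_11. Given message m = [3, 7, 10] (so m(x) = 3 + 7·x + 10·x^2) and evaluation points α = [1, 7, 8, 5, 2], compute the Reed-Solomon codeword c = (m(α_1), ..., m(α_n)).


c = [9, 3, 6, 2, 2]

Message polynomial: m(x) = 3 + 7·x + 10·x^2 (mod 11).
For each evaluation point α_i, compute m(α_i) mod 11:
  α_1 = 1: Horner steps 10 → 6 → 9, so m(1) = 9.
  α_2 = 7: Horner steps 10 → 0 → 3, so m(7) = 3.
  α_3 = 8: Horner steps 10 → 10 → 6, so m(8) = 6.
  α_4 = 5: Horner steps 10 → 2 → 2, so m(5) = 2.
  α_5 = 2: Horner steps 10 → 5 → 2, so m(2) = 2.
Codeword c = [9, 3, 6, 2, 2] ∈ F_11^5.


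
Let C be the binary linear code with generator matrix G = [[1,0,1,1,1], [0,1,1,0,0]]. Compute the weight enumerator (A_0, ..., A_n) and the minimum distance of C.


Weight distribution: A_0 = 1, A_2 = 1, A_4 = 2. Minimum distance d = 2.

Enumerate all 2^2 = 4 messages m ∈ F_2^2.
For each, compute codeword c = mG in F_2^5, then tally its weight.
  m = 00 → c = 00000, weight = 0.
  m = 10 → c = 10111, weight = 4.
  m = 01 → c = 01100, weight = 2.
  m = 11 → c = 11011, weight = 4.
Tally weights:
  weight 0: 1 codewords.
  weight 2: 1 codewords.
  weight 4: 2 codewords.
Minimum distance d = smallest w > 0 with A_w > 0 = 2.
Sanity: Σ A_w = 4 = 2^2 = 4 ✓.


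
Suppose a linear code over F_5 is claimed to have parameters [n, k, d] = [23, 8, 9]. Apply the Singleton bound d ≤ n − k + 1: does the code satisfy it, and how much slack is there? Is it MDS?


Singleton RHS = n − k + 1 = 16, slack = 7, bound satisfied, not MDS.

Singleton bound: d ≤ n − k + 1.
Here n = 23, k = 8, so n − k + 1 = 16.
Given d = 9, check d ≤ 16: YES.
Slack = (n − k + 1) − d = 7.
The code is NOT MDS (slack = 7 > 0).
Description: the claimed parameters are [23, 8, 9]_5; such a code would be non-MDS.


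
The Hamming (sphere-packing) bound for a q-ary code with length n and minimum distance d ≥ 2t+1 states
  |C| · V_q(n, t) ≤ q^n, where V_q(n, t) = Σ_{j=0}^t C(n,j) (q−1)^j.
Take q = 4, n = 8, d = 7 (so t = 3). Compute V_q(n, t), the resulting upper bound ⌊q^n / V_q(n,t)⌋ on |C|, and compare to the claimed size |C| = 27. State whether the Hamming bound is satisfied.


V_q(n, t) = 1789, q^n = 65536, Hamming bound = 36, |C| = 27 ≤ bound (satisfied).

Step 1: Compute V_q(n, t) = Σ_{j=0}^3 C(n, j) (q−1)^j.
  j = 0: C(8,0)·(3)^0 = 1·1 = 1.
  j = 1: C(8,1)·(3)^1 = 8·3 = 24.
  j = 2: C(8,2)·(3)^2 = 28·9 = 252.
  j = 3: C(8,3)·(3)^3 = 56·27 = 1512.
  V_q(n, t) = 1 + 24 + 252 + 1512 = 1789.
Step 2: q^n = 4^8 = 65536.
Step 3: Hamming bound ⌊q^n / V_q(n,t)⌋ = ⌊65536/1789⌋ = 36.
Step 4: Compare |C| = 27 to 36: satisfied.
The claimed |C| lies below the Hamming bound.


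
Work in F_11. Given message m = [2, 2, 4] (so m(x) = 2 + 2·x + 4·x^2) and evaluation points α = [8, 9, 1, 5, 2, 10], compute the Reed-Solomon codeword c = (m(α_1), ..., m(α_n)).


c = [10, 3, 8, 2, 0, 4]

Message polynomial: m(x) = 2 + 2·x + 4·x^2 (mod 11).
For each evaluation point α_i, compute m(α_i) mod 11:
  α_1 = 8: Horner steps 4 → 1 → 10, so m(8) = 10.
  α_2 = 9: Horner steps 4 → 5 → 3, so m(9) = 3.
  α_3 = 1: Horner steps 4 → 6 → 8, so m(1) = 8.
  α_4 = 5: Horner steps 4 → 0 → 2, so m(5) = 2.
  α_5 = 2: Horner steps 4 → 10 → 0, so m(2) = 0.
  α_6 = 10: Horner steps 4 → 9 → 4, so m(10) = 4.
Codeword c = [10, 3, 8, 2, 0, 4] ∈ F_11^6.


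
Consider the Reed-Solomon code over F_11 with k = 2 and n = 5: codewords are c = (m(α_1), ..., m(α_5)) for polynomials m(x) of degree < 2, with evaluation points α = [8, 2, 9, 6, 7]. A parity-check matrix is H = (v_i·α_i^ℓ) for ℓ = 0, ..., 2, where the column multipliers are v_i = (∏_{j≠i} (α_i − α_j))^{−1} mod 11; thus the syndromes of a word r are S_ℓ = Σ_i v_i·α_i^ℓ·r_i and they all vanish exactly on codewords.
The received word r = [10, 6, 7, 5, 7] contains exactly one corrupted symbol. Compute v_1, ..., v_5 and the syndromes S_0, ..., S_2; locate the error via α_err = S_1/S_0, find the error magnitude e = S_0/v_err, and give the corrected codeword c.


S = (6, 9, 8), error at position 5, error magnitude e = 5, c = [10, 6, 7, 5, 2].

Step 1: column multipliers v_i = (∏_{j≠i}(α_i − α_j))^{−1} mod 11.
  i = 1 (α = 8): (8−2)(8−9)(8−6)(8−7) = 6·(−1)·2·1 = −12 ≡ 10, so v_1 = 10^{−1} = 10 (mod 11).
  i = 2 (α = 2): (2−8)(2−9)(2−6)(2−7) = (−6)·(−7)·(−4)·(−5) = 840 ≡ 4, so v_2 = 4^{−1} = 3 (mod 11).
  i = 3 (α = 9): (9−8)(9−2)(9−6)(9−7) = 1·7·3·2 = 42 ≡ 9, so v_3 = 9^{−1} = 5 (mod 11).
  i = 4 (α = 6): (6−8)(6−2)(6−9)(6−7) = (−2)·4·(−3)·(−1) = −24 ≡ 9, so v_4 = 9^{−1} = 5 (mod 11).
  i = 5 (α = 7): (7−8)(7−2)(7−9)(7−6) = (−1)·5·(−2)·1 = 10 ≡ 10, so v_5 = 10^{−1} = 10 (mod 11).
  v = [10, 3, 5, 5, 10].
Step 2: syndromes of r = [10, 6, 7, 5, 7] (all sums mod 11).
  S_0 = Σ v_i r_i = 10·10 + 3·6 + 5·7 + 5·5 + 10·7 = 248 ≡ 6.
  S_1 = Σ v_i α_i r_i = 10·8·10 + 3·2·6 + 5·9·7 + 5·6·5 + 10·7·7 = 1791 ≡ 9.
  α_i^2 mod 11 = [9, 4, 4, 3, 5].
  S_2 = Σ v_i α_i^2 r_i = 10·9·10 + 3·4·6 + 5·4·7 + 5·3·5 + 10·5·7 = 1537 ≡ 8.
  S = (6, 9, 8) ≠ 0, so r is not a codeword (an error is present).
Step 3: locate the error. For a single error e at position i, S_ℓ = v_i·e·α_i^ℓ, so α_err = S_1/S_0.
  S_0^{−1} = 6^{−1} = 2 (mod 11), so α_err = 9·2 = 18 ≡ 7 = α_5. Error position i = 5.
  Consistency check: S_2/S_1 = 8·5 = 40 ≡ 7 = α_err ✓ (single-error assumption holds).
Step 4: error magnitude e = S_0/v_5 = S_0·∏_{j≠5}(α_5 − α_j) = 6·10 = 60 ≡ 5 (mod 11).
Step 5: correct position 5: c_5 = r_5 − e = 7 − 5 ≡ 2 (mod 11). Hence c = [10, 6, 7, 5, 2].
  Check: interpolating c through the α_i gives m(x) = 1 + 8·x (degree < 2) with m(α_i) = c_i for every i, so c is indeed a codeword.


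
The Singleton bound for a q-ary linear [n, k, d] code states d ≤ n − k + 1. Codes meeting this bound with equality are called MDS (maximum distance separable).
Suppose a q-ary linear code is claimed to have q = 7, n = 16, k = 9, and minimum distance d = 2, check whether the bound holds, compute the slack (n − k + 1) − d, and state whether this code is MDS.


Singleton RHS = n − k + 1 = 8, slack = 6, bound satisfied, not MDS.

Singleton bound: d ≤ n − k + 1.
Here n = 16, k = 9, so n − k + 1 = 8.
Given d = 2, check d ≤ 8: YES.
Slack = (n − k + 1) − d = 6.
The code is NOT MDS (slack = 6 > 0).
Description: the claimed parameters are [16, 9, 2]_7; such a code would be non-MDS.


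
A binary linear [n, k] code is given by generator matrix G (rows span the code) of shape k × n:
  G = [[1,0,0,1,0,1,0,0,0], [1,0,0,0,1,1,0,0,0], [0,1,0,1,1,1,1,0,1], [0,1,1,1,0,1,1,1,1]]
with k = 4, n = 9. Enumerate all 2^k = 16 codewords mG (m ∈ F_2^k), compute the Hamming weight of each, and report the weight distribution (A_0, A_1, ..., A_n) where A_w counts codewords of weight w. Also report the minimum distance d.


Weight distribution: A_0 = 1, A_2 = 1, A_3 = 4, A_4 = 2, A_5 = 2, A_6 = 3, A_7 = 2, A_8 = 1. Minimum distance d = 2.

Enumerate all 2^4 = 16 messages m ∈ F_2^4.
For each, compute codeword c = mG in F_2^9, then tally its weight.
  m = 0000 → c = 000000000, weight = 0.
  m = 1000 → c = 100101000, weight = 3.
  m = 0100 → c = 100011000, weight = 3.
  m = 1100 → c = 000110000, weight = 2.
  m = 0010 → c = 010111101, weight = 6.
  m = 1010 → c = 110010101, weight = 5.
  m = 0110 → c = 110100101, weight = 5.
  m = 1110 → c = 010001101, weight = 4.
  m = 0001 → c = 011101111, weight = 7.
  m = 1001 → c = 111000111, weight = 6.
  m = 0101 → c = 111110111, weight = 8.
  m = 1101 → c = 011011111, weight = 7.
  m = 0011 → c = 001010010, weight = 3.
  m = 1011 → c = 101111010, weight = 6.
  m = 0111 → c = 101001010, weight = 4.
  m = 1111 → c = 001100010, weight = 3.
Tally weights:
  weight 0: 1 codewords.
  weight 2: 1 codewords.
  weight 3: 4 codewords.
  weight 4: 2 codewords.
  weight 5: 2 codewords.
  weight 6: 3 codewords.
  weight 7: 2 codewords.
  weight 8: 1 codewords.
Minimum distance d = smallest w > 0 with A_w > 0 = 2.
Sanity: Σ A_w = 16 = 2^4 = 16 ✓.


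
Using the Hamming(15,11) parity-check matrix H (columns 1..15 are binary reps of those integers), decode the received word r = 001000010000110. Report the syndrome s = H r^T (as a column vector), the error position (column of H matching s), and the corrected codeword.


s = (1, 0, 0, 0)^T, error position = 8, corrected codeword c = 001000000000110

Compute s = H r^T mod 2 one row at a time:
  s_1 = 1 + 0 + 0 + 0 + 0 + 1 + 1 + 0 = 3 ≡ 1 (mod 2).
  s_2 = 0 + 0 + 0 + 0 + 0 + 1 + 1 + 0 = 2 ≡ 0 (mod 2).
  s_3 = 0 + 1 + 0 + 0 + 0 + 0 + 1 + 0 = 2 ≡ 0 (mod 2).
  s_4 = 0 + 1 + 0 + 0 + 0 + 0 + 1 + 0 = 2 ≡ 0 (mod 2).
s = (1, 0, 0, 0)^T — this equals column 8 of H (binary 1000), so error is at position 8.
Correct: flip bit 8 of r = 001000010000110 to get c = 001000000000110.


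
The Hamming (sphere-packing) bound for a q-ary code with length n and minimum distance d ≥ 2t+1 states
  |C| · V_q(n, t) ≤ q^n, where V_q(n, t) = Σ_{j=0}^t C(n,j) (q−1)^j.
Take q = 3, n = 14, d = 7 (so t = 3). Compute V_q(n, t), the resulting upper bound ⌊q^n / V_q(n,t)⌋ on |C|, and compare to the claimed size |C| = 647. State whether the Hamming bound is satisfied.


V_q(n, t) = 3305, q^n = 4782969, Hamming bound = 1447, |C| = 647 ≤ bound (satisfied).

Step 1: Compute V_q(n, t) = Σ_{j=0}^3 C(n, j) (q−1)^j.
  j = 0: C(14,0)·(2)^0 = 1·1 = 1.
  j = 1: C(14,1)·(2)^1 = 14·2 = 28.
  j = 2: C(14,2)·(2)^2 = 91·4 = 364.
  j = 3: C(14,3)·(2)^3 = 364·8 = 2912.
  V_q(n, t) = 1 + 28 + 364 + 2912 = 3305.
Step 2: q^n = 3^14 = 4782969.
Step 3: Hamming bound ⌊q^n / V_q(n,t)⌋ = ⌊4782969/3305⌋ = 1447.
Step 4: Compare |C| = 647 to 1447: satisfied.
The claimed |C| lies below the Hamming bound.


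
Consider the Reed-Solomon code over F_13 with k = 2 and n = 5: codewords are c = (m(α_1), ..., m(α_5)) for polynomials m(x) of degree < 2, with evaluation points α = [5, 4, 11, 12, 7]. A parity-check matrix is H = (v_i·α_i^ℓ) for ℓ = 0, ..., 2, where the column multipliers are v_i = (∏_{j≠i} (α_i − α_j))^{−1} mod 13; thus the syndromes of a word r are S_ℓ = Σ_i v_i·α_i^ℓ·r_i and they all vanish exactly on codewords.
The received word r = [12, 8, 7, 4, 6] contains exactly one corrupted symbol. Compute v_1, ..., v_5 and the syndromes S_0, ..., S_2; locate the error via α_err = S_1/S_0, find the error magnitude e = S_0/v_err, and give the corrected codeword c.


S = (7, 2, 8), error at position 2, error magnitude e = 6, c = [12, 2, 7, 4, 6].

Step 1: column multipliers v_i = (∏_{j≠i}(α_i − α_j))^{−1} mod 13.
  i = 1 (α = 5): (5−4)(5−11)(5−12)(5−7) = 1·(−6)·(−7)·(−2) = −84 ≡ 7, so v_1 = 7^{−1} = 2 (mod 13).
  i = 2 (α = 4): (4−5)(4−11)(4−12)(4−7) = (−1)·(−7)·(−8)·(−3) = 168 ≡ 12, so v_2 = 12^{−1} = 12 (mod 13).
  i = 3 (α = 11): (11−5)(11−4)(11−12)(11−7) = 6·7·(−1)·4 = −168 ≡ 1, so v_3 = 1^{−1} = 1 (mod 13).
  i = 4 (α = 12): (12−5)(12−4)(12−11)(12−7) = 7·8·1·5 = 280 ≡ 7, so v_4 = 7^{−1} = 2 (mod 13).
  i = 5 (α = 7): (7−5)(7−4)(7−11)(7−12) = 2·3·(−4)·(−5) = 120 ≡ 3, so v_5 = 3^{−1} = 9 (mod 13).
  v = [2, 12, 1, 2, 9].
Step 2: syndromes of r = [12, 8, 7, 4, 6] (all sums mod 13).
  S_0 = Σ v_i r_i = 2·12 + 12·8 + 1·7 + 2·4 + 9·6 = 189 ≡ 7.
  S_1 = Σ v_i α_i r_i = 2·5·12 + 12·4·8 + 1·11·7 + 2·12·4 + 9·7·6 = 1055 ≡ 2.
  α_i^2 mod 13 = [12, 3, 4, 1, 10].
  S_2 = Σ v_i α_i^2 r_i = 2·12·12 + 12·3·8 + 1·4·7 + 2·1·4 + 9·10·6 = 1152 ≡ 8.
  S = (7, 2, 8) ≠ 0, so r is not a codeword (an error is present).
Step 3: locate the error. For a single error e at position i, S_ℓ = v_i·e·α_i^ℓ, so α_err = S_1/S_0.
  S_0^{−1} = 7^{−1} = 2 (mod 13), so α_err = 2·2 = 4 ≡ 4 = α_2. Error position i = 2.
  Consistency check: S_2/S_1 = 8·7 = 56 ≡ 4 = α_err ✓ (single-error assumption holds).
Step 4: error magnitude e = S_0/v_2 = S_0·∏_{j≠2}(α_2 − α_j) = 7·12 = 84 ≡ 6 (mod 13).
Step 5: correct position 2: c_2 = r_2 − e = 8 − 6 ≡ 2 (mod 13). Hence c = [12, 2, 7, 4, 6].
  Check: interpolating c through the α_i gives m(x) = 1 + 10·x (degree < 2) with m(α_i) = c_i for every i, so c is indeed a codeword.


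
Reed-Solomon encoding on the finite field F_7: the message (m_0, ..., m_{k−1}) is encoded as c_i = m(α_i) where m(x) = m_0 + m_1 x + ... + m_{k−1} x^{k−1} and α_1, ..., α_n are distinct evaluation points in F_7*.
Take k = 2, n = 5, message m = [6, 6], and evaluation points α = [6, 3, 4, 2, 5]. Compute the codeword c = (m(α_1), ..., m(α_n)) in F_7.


c = [0, 3, 2, 4, 1]

Message polynomial: m(x) = 6 + 6·x (mod 7).
For each evaluation point α_i, compute m(α_i) mod 7:
  α_1 = 6: Horner steps 6 → 0, so m(6) = 0.
  α_2 = 3: Horner steps 6 → 3, so m(3) = 3.
  α_3 = 4: Horner steps 6 → 2, so m(4) = 2.
  α_4 = 2: Horner steps 6 → 4, so m(2) = 4.
  α_5 = 5: Horner steps 6 → 1, so m(5) = 1.
Codeword c = [0, 3, 2, 4, 1] ∈ F_7^5.


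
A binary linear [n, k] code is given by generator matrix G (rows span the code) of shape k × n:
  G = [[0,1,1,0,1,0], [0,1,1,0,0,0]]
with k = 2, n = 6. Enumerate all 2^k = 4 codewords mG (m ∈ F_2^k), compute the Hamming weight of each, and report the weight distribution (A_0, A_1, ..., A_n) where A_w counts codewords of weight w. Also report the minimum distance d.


Weight distribution: A_0 = 1, A_1 = 1, A_2 = 1, A_3 = 1. Minimum distance d = 1.

Enumerate all 2^2 = 4 messages m ∈ F_2^2.
For each, compute codeword c = mG in F_2^6, then tally its weight.
  m = 00 → c = 000000, weight = 0.
  m = 10 → c = 011010, weight = 3.
  m = 01 → c = 011000, weight = 2.
  m = 11 → c = 000010, weight = 1.
Tally weights:
  weight 0: 1 codewords.
  weight 1: 1 codewords.
  weight 2: 1 codewords.
  weight 3: 1 codewords.
Minimum distance d = smallest w > 0 with A_w > 0 = 1.
Sanity: Σ A_w = 4 = 2^2 = 4 ✓.


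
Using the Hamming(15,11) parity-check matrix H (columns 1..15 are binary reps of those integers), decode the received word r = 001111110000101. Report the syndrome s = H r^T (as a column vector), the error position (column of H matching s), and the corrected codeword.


s = (1, 0, 0, 1)^T, error position = 9, corrected codeword c = 001111111000101

Compute s = H r^T mod 2 one row at a time:
  s_1 = 1 + 0 + 0 + 0 + 0 + 1 + 0 + 1 = 3 ≡ 1 (mod 2).
  s_2 = 1 + 1 + 1 + 1 + 0 + 1 + 0 + 1 = 6 ≡ 0 (mod 2).
  s_3 = 0 + 1 + 1 + 1 + 0 + 0 + 0 + 1 = 4 ≡ 0 (mod 2).
  s_4 = 0 + 1 + 1 + 1 + 0 + 0 + 1 + 1 = 5 ≡ 1 (mod 2).
s = (1, 0, 0, 1)^T — this equals column 9 of H (binary 1001), so error is at position 9.
Correct: flip bit 9 of r = 001111110000101 to get c = 001111111000101.


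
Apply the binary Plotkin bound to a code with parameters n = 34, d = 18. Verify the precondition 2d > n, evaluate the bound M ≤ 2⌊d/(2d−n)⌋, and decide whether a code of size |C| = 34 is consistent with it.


Plotkin bound M ≤ 18; given |C| = 34 > bound (violated).

Check applicability: 2d = 36, n = 34.
2d − n = 2 > 0, so Plotkin applies.
Compute d/(2d−n) = 18/2 ≈ 9.0000.
⌊d/(2d−n)⌋ = 9.
Plotkin bound: M ≤ 2·9 = 18.
Given |C| = 34, check: VIOLATED.
This |C| is above the Plotkin bound, so no binary code with n = 34, d = 18 and 34 codewords exists.


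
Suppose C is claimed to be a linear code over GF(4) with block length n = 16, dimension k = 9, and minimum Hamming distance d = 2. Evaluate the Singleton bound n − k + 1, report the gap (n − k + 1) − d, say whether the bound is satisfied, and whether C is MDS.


Singleton RHS = n − k + 1 = 8, slack = 6, bound satisfied, not MDS.

Singleton bound: d ≤ n − k + 1.
Here n = 16, k = 9, so n − k + 1 = 8.
Given d = 2, check d ≤ 8: YES.
Slack = (n − k + 1) − d = 6.
The code is NOT MDS (slack = 6 > 0).
Description: the claimed parameters are [16, 9, 2]_4; such a code would be non-MDS.


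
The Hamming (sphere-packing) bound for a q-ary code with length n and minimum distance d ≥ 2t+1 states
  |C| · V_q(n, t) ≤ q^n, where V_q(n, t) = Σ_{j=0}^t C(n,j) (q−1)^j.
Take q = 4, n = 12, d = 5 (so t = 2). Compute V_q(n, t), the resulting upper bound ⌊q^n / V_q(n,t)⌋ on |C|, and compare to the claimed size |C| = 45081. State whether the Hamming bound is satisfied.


V_q(n, t) = 631, q^n = 16777216, Hamming bound = 26588, |C| = 45081 > bound (violated).

Step 1: Compute V_q(n, t) = Σ_{j=0}^2 C(n, j) (q−1)^j.
  j = 0: C(12,0)·(3)^0 = 1·1 = 1.
  j = 1: C(12,1)·(3)^1 = 12·3 = 36.
  j = 2: C(12,2)·(3)^2 = 66·9 = 594.
  V_q(n, t) = 1 + 36 + 594 = 631.
Step 2: q^n = 4^12 = 16777216.
Step 3: Hamming bound ⌊q^n / V_q(n,t)⌋ = ⌊16777216/631⌋ = 26588.
Step 4: Compare |C| = 45081 to 26588: violated.
The claimed |C| lies above the Hamming bound, so no 4-ary code of length 12 with d ≥ 5 can have 45081 codewords.


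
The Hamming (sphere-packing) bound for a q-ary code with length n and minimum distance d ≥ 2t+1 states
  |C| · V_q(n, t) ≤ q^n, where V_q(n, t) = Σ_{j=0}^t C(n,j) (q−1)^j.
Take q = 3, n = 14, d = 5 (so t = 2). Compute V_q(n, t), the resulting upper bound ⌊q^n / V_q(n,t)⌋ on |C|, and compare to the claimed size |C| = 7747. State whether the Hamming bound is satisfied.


V_q(n, t) = 393, q^n = 4782969, Hamming bound = 12170, |C| = 7747 ≤ bound (satisfied).

Step 1: Compute V_q(n, t) = Σ_{j=0}^2 C(n, j) (q−1)^j.
  j = 0: C(14,0)·(2)^0 = 1·1 = 1.
  j = 1: C(14,1)·(2)^1 = 14·2 = 28.
  j = 2: C(14,2)·(2)^2 = 91·4 = 364.
  V_q(n, t) = 1 + 28 + 364 = 393.
Step 2: q^n = 3^14 = 4782969.
Step 3: Hamming bound ⌊q^n / V_q(n,t)⌋ = ⌊4782969/393⌋ = 12170.
Step 4: Compare |C| = 7747 to 12170: satisfied.
The claimed |C| lies below the Hamming bound.


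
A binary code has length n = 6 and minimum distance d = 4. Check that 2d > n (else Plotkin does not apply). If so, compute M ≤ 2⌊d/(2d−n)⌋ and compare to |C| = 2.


Plotkin bound M ≤ 4; given |C| = 2 ≤ bound (satisfied).

Check applicability: 2d = 8, n = 6.
2d − n = 2 > 0, so Plotkin applies.
Compute d/(2d−n) = 4/2 ≈ 2.0000.
⌊d/(2d−n)⌋ = 2.
Plotkin bound: M ≤ 2·2 = 4.
Given |C| = 2, check: satisfied.
This |C| is below the Plotkin bound.


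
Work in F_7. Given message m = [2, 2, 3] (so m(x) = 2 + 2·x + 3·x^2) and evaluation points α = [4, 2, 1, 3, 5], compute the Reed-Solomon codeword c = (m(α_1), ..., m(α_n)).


c = [2, 4, 0, 0, 3]

Message polynomial: m(x) = 2 + 2·x + 3·x^2 (mod 7).
For each evaluation point α_i, compute m(α_i) mod 7:
  α_1 = 4: Horner steps 3 → 0 → 2, so m(4) = 2.
  α_2 = 2: Horner steps 3 → 1 → 4, so m(2) = 4.
  α_3 = 1: Horner steps 3 → 5 → 0, so m(1) = 0.
  α_4 = 3: Horner steps 3 → 4 → 0, so m(3) = 0.
  α_5 = 5: Horner steps 3 → 3 → 3, so m(5) = 3.
Codeword c = [2, 4, 0, 0, 3] ∈ F_7^5.


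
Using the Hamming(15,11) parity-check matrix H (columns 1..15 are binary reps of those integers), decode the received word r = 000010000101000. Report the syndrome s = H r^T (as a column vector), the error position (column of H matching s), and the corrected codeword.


s = (0, 0, 1, 1)^T, error position = 3, corrected codeword c = 001010000101000

Compute s = H r^T mod 2 one row at a time:
  s_1 = 0 + 0 + 1 + 0 + 1 + 0 + 0 + 0 = 2 ≡ 0 (mod 2).
  s_2 = 0 + 1 + 0 + 0 + 1 + 0 + 0 + 0 = 2 ≡ 0 (mod 2).
  s_3 = 0 + 0 + 0 + 0 + 1 + 0 + 0 + 0 = 1 ≡ 1 (mod 2).
  s_4 = 0 + 0 + 1 + 0 + 0 + 0 + 0 + 0 = 1 ≡ 1 (mod 2).
s = (0, 0, 1, 1)^T — this equals column 3 of H (binary 0011), so error is at position 3.
Correct: flip bit 3 of r = 000010000101000 to get c = 001010000101000.


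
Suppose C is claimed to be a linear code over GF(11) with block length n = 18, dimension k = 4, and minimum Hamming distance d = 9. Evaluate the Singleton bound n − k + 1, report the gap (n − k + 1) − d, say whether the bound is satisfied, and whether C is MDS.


Singleton RHS = n − k + 1 = 15, slack = 6, bound satisfied, not MDS.

Singleton bound: d ≤ n − k + 1.
Here n = 18, k = 4, so n − k + 1 = 15.
Given d = 9, check d ≤ 15: YES.
Slack = (n − k + 1) − d = 6.
The code is NOT MDS (slack = 6 > 0).
Description: the claimed parameters are [18, 4, 9]_11; such a code would be non-MDS.


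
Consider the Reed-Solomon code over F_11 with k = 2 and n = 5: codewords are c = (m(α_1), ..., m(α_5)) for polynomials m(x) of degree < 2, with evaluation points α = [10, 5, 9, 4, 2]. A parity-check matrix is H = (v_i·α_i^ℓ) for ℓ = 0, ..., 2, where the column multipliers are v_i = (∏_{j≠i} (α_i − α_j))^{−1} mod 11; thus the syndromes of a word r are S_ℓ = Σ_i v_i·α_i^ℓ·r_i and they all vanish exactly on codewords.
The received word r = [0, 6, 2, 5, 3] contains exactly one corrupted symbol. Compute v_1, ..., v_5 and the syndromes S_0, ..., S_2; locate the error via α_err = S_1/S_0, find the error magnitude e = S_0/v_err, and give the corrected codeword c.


S = (1, 9, 4), error at position 3, error magnitude e = 3, c = [0, 6, 10, 5, 3].

Step 1: column multipliers v_i = (∏_{j≠i}(α_i − α_j))^{−1} mod 11.
  i = 1 (α = 10): (10−5)(10−9)(10−4)(10−2) = 5·1·6·8 = 240 ≡ 9, so v_1 = 9^{−1} = 5 (mod 11).
  i = 2 (α = 5): (5−10)(5−9)(5−4)(5−2) = (−5)·(−4)·1·3 = 60 ≡ 5, so v_2 = 5^{−1} = 9 (mod 11).
  i = 3 (α = 9): (9−10)(9−5)(9−4)(9−2) = (−1)·4·5·7 = −140 ≡ 3, so v_3 = 3^{−1} = 4 (mod 11).
  i = 4 (α = 4): (4−10)(4−5)(4−9)(4−2) = (−6)·(−1)·(−5)·2 = −60 ≡ 6, so v_4 = 6^{−1} = 2 (mod 11).
  i = 5 (α = 2): (2−10)(2−5)(2−9)(2−4) = (−8)·(−3)·(−7)·(−2) = 336 ≡ 6, so v_5 = 6^{−1} = 2 (mod 11).
  v = [5, 9, 4, 2, 2].
Step 2: syndromes of r = [0, 6, 2, 5, 3] (all sums mod 11).
  S_0 = Σ v_i r_i = 5·0 + 9·6 + 4·2 + 2·5 + 2·3 = 78 ≡ 1.
  S_1 = Σ v_i α_i r_i = 5·10·0 + 9·5·6 + 4·9·2 + 2·4·5 + 2·2·3 = 394 ≡ 9.
  α_i^2 mod 11 = [1, 3, 4, 5, 4].
  S_2 = Σ v_i α_i^2 r_i = 5·1·0 + 9·3·6 + 4·4·2 + 2·5·5 + 2·4·3 = 268 ≡ 4.
  S = (1, 9, 4) ≠ 0, so r is not a codeword (an error is present).
Step 3: locate the error. For a single error e at position i, S_ℓ = v_i·e·α_i^ℓ, so α_err = S_1/S_0.
  S_0^{−1} = 1^{−1} = 1 (mod 11), so α_err = 9·1 = 9 ≡ 9 = α_3. Error position i = 3.
  Consistency check: S_2/S_1 = 4·5 = 20 ≡ 9 = α_err ✓ (single-error assumption holds).
Step 4: error magnitude e = S_0/v_3 = S_0·∏_{j≠3}(α_3 − α_j) = 1·3 = 3 ≡ 3 (mod 11).
Step 5: correct position 3: c_3 = r_3 − e = 2 − 3 ≡ 10 (mod 11). Hence c = [0, 6, 10, 5, 3].
  Check: interpolating c through the α_i gives m(x) = 1 + 1·x (degree < 2) with m(α_i) = c_i for every i, so c is indeed a codeword.


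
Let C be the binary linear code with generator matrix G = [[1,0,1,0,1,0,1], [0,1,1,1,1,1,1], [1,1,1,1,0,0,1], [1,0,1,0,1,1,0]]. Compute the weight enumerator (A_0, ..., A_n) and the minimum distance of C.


Weight distribution: A_0 = 1, A_1 = 1, A_2 = 1, A_3 = 4, A_4 = 5, A_5 = 3, A_6 = 1. Minimum distance d = 1.

Enumerate all 2^4 = 16 messages m ∈ F_2^4.
For each, compute codeword c = mG in F_2^7, then tally its weight.
  m = 0000 → c = 0000000, weight = 0.
  m = 1000 → c = 1010101, weight = 4.
  m = 0100 → c = 0111111, weight = 6.
  m = 1100 → c = 1101010, weight = 4.
  m = 0010 → c = 1111001, weight = 5.
  m = 1010 → c = 0101100, weight = 3.
  m = 0110 → c = 1000110, weight = 3.
  m = 1110 → c = 0010011, weight = 3.
  m = 0001 → c = 1010110, weight = 4.
  m = 1001 → c = 0000011, weight = 2.
  m = 0101 → c = 1101001, weight = 4.
  m = 1101 → c = 0111100, weight = 4.
  m = 0011 → c = 0101111, weight = 5.
  m = 1011 → c = 1111010, weight = 5.
  m = 0111 → c = 0010000, weight = 1.
  m = 1111 → c = 1000101, weight = 3.
Tally weights:
  weight 0: 1 codewords.
  weight 1: 1 codewords.
  weight 2: 1 codewords.
  weight 3: 4 codewords.
  weight 4: 5 codewords.
  weight 5: 3 codewords.
  weight 6: 1 codewords.
Minimum distance d = smallest w > 0 with A_w > 0 = 1.
Sanity: Σ A_w = 16 = 2^4 = 16 ✓.


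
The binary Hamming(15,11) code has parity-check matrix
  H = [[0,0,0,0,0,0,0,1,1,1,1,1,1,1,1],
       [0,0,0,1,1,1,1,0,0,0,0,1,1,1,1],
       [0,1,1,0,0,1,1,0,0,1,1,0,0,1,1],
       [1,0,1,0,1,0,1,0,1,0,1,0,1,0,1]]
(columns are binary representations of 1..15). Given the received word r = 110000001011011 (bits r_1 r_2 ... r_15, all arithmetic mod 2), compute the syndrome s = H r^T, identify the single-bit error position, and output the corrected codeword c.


s = (1, 1, 0, 0)^T, error position = 12, corrected codeword c = 110000001010011

Compute s = H r^T mod 2 one row at a time:
  s_1 = 0 + 1 + 0 + 1 + 1 + 0 + 1 + 1 = 5 ≡ 1 (mod 2).
  s_2 = 0 + 0 + 0 + 0 + 1 + 0 + 1 + 1 = 3 ≡ 1 (mod 2).
  s_3 = 1 + 0 + 0 + 0 + 0 + 1 + 1 + 1 = 4 ≡ 0 (mod 2).
  s_4 = 1 + 0 + 0 + 0 + 1 + 1 + 0 + 1 = 4 ≡ 0 (mod 2).
s = (1, 1, 0, 0)^T — this equals column 12 of H (binary 1100), so error is at position 12.
Correct: flip bit 12 of r = 110000001011011 to get c = 110000001010011.


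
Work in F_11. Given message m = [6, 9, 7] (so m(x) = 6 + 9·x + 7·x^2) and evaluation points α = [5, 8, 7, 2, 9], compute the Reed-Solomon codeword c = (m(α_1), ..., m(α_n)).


c = [6, 9, 5, 8, 5]

Message polynomial: m(x) = 6 + 9·x + 7·x^2 (mod 11).
For each evaluation point α_i, compute m(α_i) mod 11:
  α_1 = 5: Horner steps 7 → 0 → 6, so m(5) = 6.
  α_2 = 8: Horner steps 7 → 10 → 9, so m(8) = 9.
  α_3 = 7: Horner steps 7 → 3 → 5, so m(7) = 5.
  α_4 = 2: Horner steps 7 → 1 → 8, so m(2) = 8.
  α_5 = 9: Horner steps 7 → 6 → 5, so m(9) = 5.
Codeword c = [6, 9, 5, 8, 5] ∈ F_11^5.


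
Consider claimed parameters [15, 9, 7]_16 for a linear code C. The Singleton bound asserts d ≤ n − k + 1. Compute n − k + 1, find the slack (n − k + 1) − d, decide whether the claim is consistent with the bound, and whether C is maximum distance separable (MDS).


Singleton RHS = n − k + 1 = 7, slack = 0, bound satisfied, MDS.

Singleton bound: d ≤ n − k + 1.
Here n = 15, k = 9, so n − k + 1 = 7.
Given d = 7, check d ≤ 7: YES.
Slack = (n − k + 1) − d = 0.
The code is MDS (slack = 0).
Description: the claimed parameters are [15, 9, 7]_16; such a code would be MDS (meets Singleton bound).


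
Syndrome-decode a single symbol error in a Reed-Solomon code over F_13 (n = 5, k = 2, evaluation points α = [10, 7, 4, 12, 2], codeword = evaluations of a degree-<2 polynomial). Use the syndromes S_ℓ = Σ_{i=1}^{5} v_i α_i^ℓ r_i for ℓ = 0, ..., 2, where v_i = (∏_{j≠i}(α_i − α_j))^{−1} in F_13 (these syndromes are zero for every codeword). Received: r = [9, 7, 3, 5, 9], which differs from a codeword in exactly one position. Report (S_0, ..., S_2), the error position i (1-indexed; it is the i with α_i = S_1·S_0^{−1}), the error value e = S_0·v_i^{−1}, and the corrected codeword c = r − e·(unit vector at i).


S = (1, 10, 9), error at position 1, error magnitude e = 11, c = [11, 7, 3, 5, 9].

Step 1: column multipliers v_i = (∏_{j≠i}(α_i − α_j))^{−1} mod 13.
  i = 1 (α = 10): (10−7)(10−4)(10−12)(10−2) = 3·6·(−2)·8 = −288 ≡ 11, so v_1 = 11^{−1} = 6 (mod 13).
  i = 2 (α = 7): (7−10)(7−4)(7−12)(7−2) = (−3)·3·(−5)·5 = 225 ≡ 4, so v_2 = 4^{−1} = 10 (mod 13).
  i = 3 (α = 4): (4−10)(4−7)(4−12)(4−2) = (−6)·(−3)·(−8)·2 = −288 ≡ 11, so v_3 = 11^{−1} = 6 (mod 13).
  i = 4 (α = 12): (12−10)(12−7)(12−4)(12−2) = 2·5·8·10 = 800 ≡ 7, so v_4 = 7^{−1} = 2 (mod 13).
  i = 5 (α = 2): (2−10)(2−7)(2−4)(2−12) = (−8)·(−5)·(−2)·(−10) = 800 ≡ 7, so v_5 = 7^{−1} = 2 (mod 13).
  v = [6, 10, 6, 2, 2].
Step 2: syndromes of r = [9, 7, 3, 5, 9] (all sums mod 13).
  S_0 = Σ v_i r_i = 6·9 + 10·7 + 6·3 + 2·5 + 2·9 = 170 ≡ 1.
  S_1 = Σ v_i α_i r_i = 6·10·9 + 10·7·7 + 6·4·3 + 2·12·5 + 2·2·9 = 1258 ≡ 10.
  α_i^2 mod 13 = [9, 10, 3, 1, 4].
  S_2 = Σ v_i α_i^2 r_i = 6·9·9 + 10·10·7 + 6·3·3 + 2·1·5 + 2·4·9 = 1322 ≡ 9.
  S = (1, 10, 9) ≠ 0, so r is not a codeword (an error is present).
Step 3: locate the error. For a single error e at position i, S_ℓ = v_i·e·α_i^ℓ, so α_err = S_1/S_0.
  S_0^{−1} = 1^{−1} = 1 (mod 13), so α_err = 10·1 = 10 ≡ 10 = α_1. Error position i = 1.
  Consistency check: S_2/S_1 = 9·4 = 36 ≡ 10 = α_err ✓ (single-error assumption holds).
Step 4: error magnitude e = S_0/v_1 = S_0·∏_{j≠1}(α_1 − α_j) = 1·11 = 11 ≡ 11 (mod 13).
Step 5: correct position 1: c_1 = r_1 − e = 9 − 11 ≡ 11 (mod 13). Hence c = [11, 7, 3, 5, 9].
  Check: interpolating c through the α_i gives m(x) = 2 + 10·x (degree < 2) with m(α_i) = c_i for every i, so c is indeed a codeword.


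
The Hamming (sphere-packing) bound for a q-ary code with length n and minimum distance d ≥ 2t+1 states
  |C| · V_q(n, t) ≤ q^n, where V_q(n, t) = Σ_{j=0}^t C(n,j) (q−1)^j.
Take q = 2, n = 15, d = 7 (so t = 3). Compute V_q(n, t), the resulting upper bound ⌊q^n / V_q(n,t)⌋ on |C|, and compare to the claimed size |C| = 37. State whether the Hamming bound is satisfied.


V_q(n, t) = 576, q^n = 32768, Hamming bound = 56, |C| = 37 ≤ bound (satisfied).

Step 1: Compute V_q(n, t) = Σ_{j=0}^3 C(n, j) (q−1)^j.
  j = 0: C(15,0)·(1)^0 = 1·1 = 1.
  j = 1: C(15,1)·(1)^1 = 15·1 = 15.
  j = 2: C(15,2)·(1)^2 = 105·1 = 105.
  j = 3: C(15,3)·(1)^3 = 455·1 = 455.
  V_q(n, t) = 1 + 15 + 105 + 455 = 576.
Step 2: q^n = 2^15 = 32768.
Step 3: Hamming bound ⌊q^n / V_q(n,t)⌋ = ⌊32768/576⌋ = 56.
Step 4: Compare |C| = 37 to 56: satisfied.
The claimed |C| lies below the Hamming bound.


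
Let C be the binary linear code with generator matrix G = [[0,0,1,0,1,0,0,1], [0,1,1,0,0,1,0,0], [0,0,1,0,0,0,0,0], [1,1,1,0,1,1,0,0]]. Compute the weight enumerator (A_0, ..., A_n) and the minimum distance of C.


Weight distribution: A_0 = 1, A_1 = 1, A_2 = 4, A_3 = 4, A_4 = 3, A_5 = 3. Minimum distance d = 1.

Enumerate all 2^4 = 16 messages m ∈ F_2^4.
For each, compute codeword c = mG in F_2^8, then tally its weight.
  m = 0000 → c = 00000000, weight = 0.
  m = 1000 → c = 00101001, weight = 3.
  m = 0100 → c = 01100100, weight = 3.
  m = 1100 → c = 01001101, weight = 4.
  m = 0010 → c = 00100000, weight = 1.
  m = 1010 → c = 00001001, weight = 2.
  m = 0110 → c = 01000100, weight = 2.
  m = 1110 → c = 01101101, weight = 5.
  m = 0001 → c = 11101100, weight = 5.
  m = 1001 → c = 11000101, weight = 4.
  m = 0101 → c = 10001000, weight = 2.
  m = 1101 → c = 10100001, weight = 3.
  m = 0011 → c = 11001100, weight = 4.
  m = 1011 → c = 11100101, weight = 5.
  m = 0111 → c = 10101000, weight = 3.
  m = 1111 → c = 10000001, weight = 2.
Tally weights:
  weight 0: 1 codewords.
  weight 1: 1 codewords.
  weight 2: 4 codewords.
  weight 3: 4 codewords.
  weight 4: 3 codewords.
  weight 5: 3 codewords.
Minimum distance d = smallest w > 0 with A_w > 0 = 1.
Sanity: Σ A_w = 16 = 2^4 = 16 ✓.


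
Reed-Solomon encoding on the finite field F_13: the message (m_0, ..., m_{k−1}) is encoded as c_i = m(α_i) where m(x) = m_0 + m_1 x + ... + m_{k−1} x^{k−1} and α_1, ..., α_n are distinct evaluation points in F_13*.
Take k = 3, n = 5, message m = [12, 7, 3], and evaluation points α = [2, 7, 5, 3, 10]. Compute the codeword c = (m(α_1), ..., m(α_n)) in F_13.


c = [12, 0, 5, 8, 5]

Message polynomial: m(x) = 12 + 7·x + 3·x^2 (mod 13).
For each evaluation point α_i, compute m(α_i) mod 13:
  α_1 = 2: Horner steps 3 → 0 → 12, so m(2) = 12.
  α_2 = 7: Horner steps 3 → 2 → 0, so m(7) = 0.
  α_3 = 5: Horner steps 3 → 9 → 5, so m(5) = 5.
  α_4 = 3: Horner steps 3 → 3 → 8, so m(3) = 8.
  α_5 = 10: Horner steps 3 → 11 → 5, so m(10) = 5.
Codeword c = [12, 0, 5, 8, 5] ∈ F_13^5.


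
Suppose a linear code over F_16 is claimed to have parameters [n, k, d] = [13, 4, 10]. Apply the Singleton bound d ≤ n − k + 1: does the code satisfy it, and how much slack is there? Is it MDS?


Singleton RHS = n − k + 1 = 10, slack = 0, bound satisfied, MDS.

Singleton bound: d ≤ n − k + 1.
Here n = 13, k = 4, so n − k + 1 = 10.
Given d = 10, check d ≤ 10: YES.
Slack = (n − k + 1) − d = 0.
The code is MDS (slack = 0).
Description: the claimed parameters are [13, 4, 10]_16; such a code would be MDS (meets Singleton bound).


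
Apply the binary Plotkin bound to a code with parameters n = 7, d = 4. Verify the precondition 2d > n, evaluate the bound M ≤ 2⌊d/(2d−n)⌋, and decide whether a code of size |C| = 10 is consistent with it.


Plotkin bound M ≤ 8; given |C| = 10 > bound (violated).

Check applicability: 2d = 8, n = 7.
2d − n = 1 > 0, so Plotkin applies.
Compute d/(2d−n) = 4/1 ≈ 4.0000.
⌊d/(2d−n)⌋ = 4.
Plotkin bound: M ≤ 2·4 = 8.
Given |C| = 10, check: VIOLATED.
This |C| is above the Plotkin bound, so no binary code with n = 7, d = 4 and 10 codewords exists.


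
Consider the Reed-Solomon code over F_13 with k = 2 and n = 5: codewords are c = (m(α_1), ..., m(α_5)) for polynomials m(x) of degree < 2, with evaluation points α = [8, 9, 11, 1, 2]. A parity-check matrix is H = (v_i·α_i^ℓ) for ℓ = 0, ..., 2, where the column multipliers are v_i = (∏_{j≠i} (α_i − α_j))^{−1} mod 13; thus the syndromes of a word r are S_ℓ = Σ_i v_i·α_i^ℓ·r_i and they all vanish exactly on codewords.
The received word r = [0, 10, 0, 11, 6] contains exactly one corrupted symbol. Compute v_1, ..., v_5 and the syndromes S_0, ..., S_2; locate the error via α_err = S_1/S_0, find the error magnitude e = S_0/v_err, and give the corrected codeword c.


S = (7, 4, 6), error at position 1, error magnitude e = 11, c = [2, 10, 0, 11, 6].

Step 1: column multipliers v_i = (∏_{j≠i}(α_i − α_j))^{−1} mod 13.
  i = 1 (α = 8): (8−9)(8−11)(8−1)(8−2) = (−1)·(−3)·7·6 = 126 ≡ 9, so v_1 = 9^{−1} = 3 (mod 13).
  i = 2 (α = 9): (9−8)(9−11)(9−1)(9−2) = 1·(−2)·8·7 = −112 ≡ 5, so v_2 = 5^{−1} = 8 (mod 13).
  i = 3 (α = 11): (11−8)(11−9)(11−1)(11−2) = 3·2·10·9 = 540 ≡ 7, so v_3 = 7^{−1} = 2 (mod 13).
  i = 4 (α = 1): (1−8)(1−9)(1−11)(1−2) = (−7)·(−8)·(−10)·(−1) = 560 ≡ 1, so v_4 = 1^{−1} = 1 (mod 13).
  i = 5 (α = 2): (2−8)(2−9)(2−11)(2−1) = (−6)·(−7)·(−9)·1 = −378 ≡ 12, so v_5 = 12^{−1} = 12 (mod 13).
  v = [3, 8, 2, 1, 12].
Step 2: syndromes of r = [0, 10, 0, 11, 6] (all sums mod 13).
  S_0 = Σ v_i r_i = 3·0 + 8·10 + 2·0 + 1·11 + 12·6 = 163 ≡ 7.
  S_1 = Σ v_i α_i r_i = 3·8·0 + 8·9·10 + 2·11·0 + 1·1·11 + 12·2·6 = 875 ≡ 4.
  α_i^2 mod 13 = [12, 3, 4, 1, 4].
  S_2 = Σ v_i α_i^2 r_i = 3·12·0 + 8·3·10 + 2·4·0 + 1·1·11 + 12·4·6 = 539 ≡ 6.
  S = (7, 4, 6) ≠ 0, so r is not a codeword (an error is present).
Step 3: locate the error. For a single error e at position i, S_ℓ = v_i·e·α_i^ℓ, so α_err = S_1/S_0.
  S_0^{−1} = 7^{−1} = 2 (mod 13), so α_err = 4·2 = 8 ≡ 8 = α_1. Error position i = 1.
  Consistency check: S_2/S_1 = 6·10 = 60 ≡ 8 = α_err ✓ (single-error assumption holds).
Step 4: error magnitude e = S_0/v_1 = S_0·∏_{j≠1}(α_1 − α_j) = 7·9 = 63 ≡ 11 (mod 13).
Step 5: correct position 1: c_1 = r_1 − e = 0 − 11 ≡ 2 (mod 13). Hence c = [2, 10, 0, 11, 6].
  Check: interpolating c through the α_i gives m(x) = 3 + 8·x (degree < 2) with m(α_i) = c_i for every i, so c is indeed a codeword.


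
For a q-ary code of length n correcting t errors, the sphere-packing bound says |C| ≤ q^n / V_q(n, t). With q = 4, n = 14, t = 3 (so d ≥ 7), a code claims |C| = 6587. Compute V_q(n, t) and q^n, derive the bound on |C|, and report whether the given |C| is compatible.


V_q(n, t) = 10690, q^n = 268435456, Hamming bound = 25110, |C| = 6587 ≤ bound (satisfied).

Step 1: Compute V_q(n, t) = Σ_{j=0}^3 C(n, j) (q−1)^j.
  j = 0: C(14,0)·(3)^0 = 1·1 = 1.
  j = 1: C(14,1)·(3)^1 = 14·3 = 42.
  j = 2: C(14,2)·(3)^2 = 91·9 = 819.
  j = 3: C(14,3)·(3)^3 = 364·27 = 9828.
  V_q(n, t) = 1 + 42 + 819 + 9828 = 10690.
Step 2: q^n = 4^14 = 268435456.
Step 3: Hamming bound ⌊q^n / V_q(n,t)⌋ = ⌊268435456/10690⌋ = 25110.
Step 4: Compare |C| = 6587 to 25110: satisfied.
The claimed |C| lies below the Hamming bound.


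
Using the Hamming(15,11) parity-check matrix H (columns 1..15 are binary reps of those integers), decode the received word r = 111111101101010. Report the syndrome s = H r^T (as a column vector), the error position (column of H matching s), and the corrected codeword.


s = (0, 0, 0, 1)^T, error position = 1, corrected codeword c = 011111101101010

Compute s = H r^T mod 2 one row at a time:
  s_1 = 0 + 1 + 1 + 0 + 1 + 0 + 1 + 0 = 4 ≡ 0 (mod 2).
  s_2 = 1 + 1 + 1 + 1 + 1 + 0 + 1 + 0 = 6 ≡ 0 (mod 2).
  s_3 = 1 + 1 + 1 + 1 + 1 + 0 + 1 + 0 = 6 ≡ 0 (mod 2).
  s_4 = 1 + 1 + 1 + 1 + 1 + 0 + 0 + 0 = 5 ≡ 1 (mod 2).
s = (0, 0, 0, 1)^T — this equals column 1 of H (binary 0001), so error is at position 1.
Correct: flip bit 1 of r = 111111101101010 to get c = 011111101101010.
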